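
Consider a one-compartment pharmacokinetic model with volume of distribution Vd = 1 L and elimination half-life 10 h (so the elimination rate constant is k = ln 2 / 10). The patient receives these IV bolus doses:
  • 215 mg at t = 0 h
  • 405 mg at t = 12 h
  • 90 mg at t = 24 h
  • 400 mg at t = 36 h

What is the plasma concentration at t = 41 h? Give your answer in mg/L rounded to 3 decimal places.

k = ln 2 / 10 = 0.06931 per h
Dose 1 (215 mg at t=0 h): 215·exp(−0.06931·41) = 12.538 mg/L
Dose 2 (405 mg at t=12 h): 405·exp(−0.06931·29) = 54.259 mg/L
Dose 3 (90 mg at t=24 h): 90·exp(−0.06931·17) = 27.701 mg/L
Dose 4 (400 mg at t=36 h): 400·exp(−0.06931·5) = 282.843 mg/L
C(41) = 12.538 + 54.259 + 27.701 + 282.843 = 377.340 mg/L

377.340 mg/L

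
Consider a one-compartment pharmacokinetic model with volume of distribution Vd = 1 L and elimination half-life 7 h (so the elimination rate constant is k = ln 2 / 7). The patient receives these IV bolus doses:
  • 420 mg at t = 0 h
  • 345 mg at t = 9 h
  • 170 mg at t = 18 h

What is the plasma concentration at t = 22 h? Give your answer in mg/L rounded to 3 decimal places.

257.180 mg/L

k = ln 2 / 7 = 0.09902 per h
Dose 1 (420 mg at t=0 h): 420·exp(−0.09902·22) = 47.550 mg/L
Dose 2 (345 mg at t=9 h): 345·exp(−0.09902·13) = 95.228 mg/L
Dose 3 (170 mg at t=18 h): 170·exp(−0.09902·4) = 114.402 mg/L
C(22) = 47.550 + 95.228 + 114.402 = 257.180 mg/L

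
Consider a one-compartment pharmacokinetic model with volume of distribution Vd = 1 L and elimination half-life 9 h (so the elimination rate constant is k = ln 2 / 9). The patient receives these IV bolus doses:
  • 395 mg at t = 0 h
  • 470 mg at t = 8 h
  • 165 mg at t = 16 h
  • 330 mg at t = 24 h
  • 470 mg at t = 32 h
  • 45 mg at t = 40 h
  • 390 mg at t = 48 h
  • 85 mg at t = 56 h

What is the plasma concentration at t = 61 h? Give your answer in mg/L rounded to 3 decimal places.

k = ln 2 / 9 = 0.07702 per h
Dose 1 (395 mg at t=0 h): 395·exp(−0.07702·61) = 3.600 mg/L
Dose 2 (470 mg at t=8 h): 470·exp(−0.07702·53) = 7.932 mg/L
Dose 3 (165 mg at t=16 h): 165·exp(−0.07702·45) = 5.156 mg/L
Dose 4 (330 mg at t=24 h): 330·exp(−0.07702·37) = 19.096 mg/L
Dose 5 (470 mg at t=32 h): 470·exp(−0.07702·29) = 50.363 mg/L
Dose 6 (45 mg at t=40 h): 45·exp(−0.07702·21) = 8.929 mg/L
Dose 7 (390 mg at t=48 h): 390·exp(−0.07702·13) = 143.299 mg/L
Dose 8 (85 mg at t=56 h): 85·exp(−0.07702·5) = 57.834 mg/L
C(61) = 3.600 + 7.932 + 5.156 + 19.096 + 50.363 + 8.929 + 143.299 + 57.834 = 296.209 mg/L

296.209 mg/L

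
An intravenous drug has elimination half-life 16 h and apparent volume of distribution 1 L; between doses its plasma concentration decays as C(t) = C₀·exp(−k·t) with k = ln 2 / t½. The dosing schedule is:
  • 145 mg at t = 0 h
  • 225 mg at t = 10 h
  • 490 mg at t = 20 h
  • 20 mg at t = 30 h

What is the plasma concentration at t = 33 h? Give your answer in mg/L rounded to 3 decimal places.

k = ln 2 / 16 = 0.04332 per h
Dose 1 (145 mg at t=0 h): 145·exp(−0.04332·33) = 34.713 mg/L
Dose 2 (225 mg at t=10 h): 225·exp(−0.04332·23) = 83.071 mg/L
Dose 3 (490 mg at t=20 h): 490·exp(−0.04332·13) = 279.003 mg/L
Dose 4 (20 mg at t=30 h): 20·exp(−0.04332·3) = 17.563 mg/L
C(33) = 34.713 + 83.071 + 279.003 + 17.563 = 414.350 mg/L

414.350 mg/L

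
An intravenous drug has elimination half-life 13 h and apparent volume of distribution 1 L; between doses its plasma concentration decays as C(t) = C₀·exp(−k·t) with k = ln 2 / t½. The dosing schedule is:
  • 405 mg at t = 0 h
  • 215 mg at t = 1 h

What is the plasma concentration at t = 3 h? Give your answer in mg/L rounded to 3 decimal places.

k = ln 2 / 13 = 0.05332 per h
Dose 1 (405 mg at t=0 h): 405·exp(−0.05332·3) = 345.133 mg/L
Dose 2 (215 mg at t=1 h): 215·exp(−0.05332·2) = 193.253 mg/L
C(3) = 345.133 + 193.253 = 538.386 mg/L

538.386 mg/L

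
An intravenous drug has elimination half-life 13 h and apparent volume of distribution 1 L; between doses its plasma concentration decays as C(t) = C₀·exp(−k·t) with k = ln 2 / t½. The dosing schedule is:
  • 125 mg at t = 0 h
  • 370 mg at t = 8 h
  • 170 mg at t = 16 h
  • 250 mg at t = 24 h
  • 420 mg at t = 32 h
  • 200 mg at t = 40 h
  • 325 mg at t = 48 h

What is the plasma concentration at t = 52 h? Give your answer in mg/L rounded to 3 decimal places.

k = ln 2 / 13 = 0.05332 per h
Dose 1 (125 mg at t=0 h): 125·exp(−0.05332·52) = 7.812 mg/L
Dose 2 (370 mg at t=8 h): 370·exp(−0.05332·44) = 35.427 mg/L
Dose 3 (170 mg at t=16 h): 170·exp(−0.05332·36) = 24.936 mg/L
Dose 4 (250 mg at t=24 h): 250·exp(−0.05332·28) = 56.178 mg/L
Dose 5 (420 mg at t=32 h): 420·exp(−0.05332·20) = 144.586 mg/L
Dose 6 (200 mg at t=40 h): 200·exp(−0.05332·12) = 105.477 mg/L
Dose 7 (325 mg at t=48 h): 325·exp(−0.05332·4) = 262.578 mg/L
C(52) = 7.812 + 35.427 + 24.936 + 56.178 + 144.586 + 105.477 + 262.578 = 636.994 mg/L

636.994 mg/L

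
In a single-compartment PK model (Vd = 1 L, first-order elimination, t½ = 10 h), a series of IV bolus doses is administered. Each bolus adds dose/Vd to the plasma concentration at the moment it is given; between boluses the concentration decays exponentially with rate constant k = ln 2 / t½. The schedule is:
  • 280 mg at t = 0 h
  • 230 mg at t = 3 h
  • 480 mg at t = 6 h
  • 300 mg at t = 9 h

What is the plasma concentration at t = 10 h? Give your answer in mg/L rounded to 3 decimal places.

k = ln 2 / 10 = 0.06931 per h
Dose 1 (280 mg at t=0 h): 280·exp(−0.06931·10) = 140.000 mg/L
Dose 2 (230 mg at t=3 h): 230·exp(−0.06931·7) = 141.582 mg/L
Dose 3 (480 mg at t=6 h): 480·exp(−0.06931·4) = 363.772 mg/L
Dose 4 (300 mg at t=9 h): 300·exp(−0.06931·1) = 279.910 mg/L
C(10) = 140.000 + 141.582 + 363.772 + 279.910 = 925.263 mg/L

925.263 mg/L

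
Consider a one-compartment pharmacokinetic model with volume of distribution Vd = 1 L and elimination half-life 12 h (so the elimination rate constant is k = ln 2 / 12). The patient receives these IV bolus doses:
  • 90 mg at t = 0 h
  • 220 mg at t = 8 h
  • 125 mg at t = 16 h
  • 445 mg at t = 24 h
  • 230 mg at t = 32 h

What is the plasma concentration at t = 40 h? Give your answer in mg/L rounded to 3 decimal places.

396.316 mg/L

k = ln 2 / 12 = 0.05776 per h
Dose 1 (90 mg at t=0 h): 90·exp(−0.05776·40) = 8.929 mg/L
Dose 2 (220 mg at t=8 h): 220·exp(−0.05776·32) = 34.648 mg/L
Dose 3 (125 mg at t=16 h): 125·exp(−0.05776·24) = 31.250 mg/L
Dose 4 (445 mg at t=24 h): 445·exp(−0.05776·16) = 176.598 mg/L
Dose 5 (230 mg at t=32 h): 230·exp(−0.05776·8) = 144.891 mg/L
C(40) = 8.929 + 34.648 + 31.250 + 176.598 + 144.891 = 396.316 mg/L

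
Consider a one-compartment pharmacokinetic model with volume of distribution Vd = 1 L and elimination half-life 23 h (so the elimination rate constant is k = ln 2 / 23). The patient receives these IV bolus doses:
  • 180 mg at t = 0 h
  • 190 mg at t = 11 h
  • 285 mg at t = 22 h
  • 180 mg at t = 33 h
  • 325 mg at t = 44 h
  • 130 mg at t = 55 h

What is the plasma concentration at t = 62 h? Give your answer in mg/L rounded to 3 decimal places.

k = ln 2 / 23 = 0.03014 per h
Dose 1 (180 mg at t=0 h): 180·exp(−0.03014·62) = 27.784 mg/L
Dose 2 (190 mg at t=11 h): 190·exp(−0.03014·51) = 40.856 mg/L
Dose 3 (285 mg at t=22 h): 285·exp(−0.03014·40) = 85.372 mg/L
Dose 4 (180 mg at t=33 h): 180·exp(−0.03014·29) = 75.113 mg/L
Dose 5 (325 mg at t=44 h): 325·exp(−0.03014·18) = 188.927 mg/L
Dose 6 (130 mg at t=55 h): 130·exp(−0.03014·7) = 105.275 mg/L
C(62) = 27.784 + 40.856 + 85.372 + 75.113 + 188.927 + 105.275 = 523.327 mg/L

523.327 mg/L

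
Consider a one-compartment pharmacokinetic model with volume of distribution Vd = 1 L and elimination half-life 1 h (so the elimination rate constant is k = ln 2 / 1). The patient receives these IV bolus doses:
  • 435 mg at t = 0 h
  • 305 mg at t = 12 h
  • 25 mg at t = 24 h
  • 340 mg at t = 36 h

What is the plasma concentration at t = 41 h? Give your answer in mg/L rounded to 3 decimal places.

10.625 mg/L

k = ln 2 / 1 = 0.69315 per h
Dose 1 (435 mg at t=0 h): 435·exp(−0.69315·41) = 0.000 mg/L
Dose 2 (305 mg at t=12 h): 305·exp(−0.69315·29) = 0.000 mg/L
Dose 3 (25 mg at t=24 h): 25·exp(−0.69315·17) = 0.000 mg/L
Dose 4 (340 mg at t=36 h): 340·exp(−0.69315·5) = 10.625 mg/L
C(41) = 0.000 + 0.000 + 0.000 + 10.625 = 10.625 mg/L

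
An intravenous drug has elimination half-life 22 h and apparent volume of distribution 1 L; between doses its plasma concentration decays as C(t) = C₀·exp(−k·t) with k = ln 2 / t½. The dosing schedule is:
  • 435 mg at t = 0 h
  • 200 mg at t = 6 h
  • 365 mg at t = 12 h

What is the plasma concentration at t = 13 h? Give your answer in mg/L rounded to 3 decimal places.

802.902 mg/L

k = ln 2 / 22 = 0.03151 per h
Dose 1 (435 mg at t=0 h): 435·exp(−0.03151·13) = 288.807 mg/L
Dose 2 (200 mg at t=6 h): 200·exp(−0.03151·7) = 160.416 mg/L
Dose 3 (365 mg at t=12 h): 365·exp(−0.03151·1) = 353.679 mg/L
C(13) = 288.807 + 160.416 + 353.679 = 802.902 mg/L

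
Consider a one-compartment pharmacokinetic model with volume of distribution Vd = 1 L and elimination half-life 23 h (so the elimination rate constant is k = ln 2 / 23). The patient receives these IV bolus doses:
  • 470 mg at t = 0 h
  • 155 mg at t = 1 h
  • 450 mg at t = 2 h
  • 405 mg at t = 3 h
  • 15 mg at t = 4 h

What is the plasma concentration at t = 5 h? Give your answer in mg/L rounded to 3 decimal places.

1348.619 mg/L

k = ln 2 / 23 = 0.03014 per h
Dose 1 (470 mg at t=0 h): 470·exp(−0.03014·5) = 404.256 mg/L
Dose 2 (155 mg at t=1 h): 155·exp(−0.03014·4) = 137.397 mg/L
Dose 3 (450 mg at t=2 h): 450·exp(−0.03014·3) = 411.100 mg/L
Dose 4 (405 mg at t=3 h): 405·exp(−0.03014·2) = 381.310 mg/L
Dose 5 (15 mg at t=4 h): 15·exp(−0.03014·1) = 14.555 mg/L
C(5) = 404.256 + 137.397 + 411.100 + 381.310 + 14.555 = 1348.619 mg/L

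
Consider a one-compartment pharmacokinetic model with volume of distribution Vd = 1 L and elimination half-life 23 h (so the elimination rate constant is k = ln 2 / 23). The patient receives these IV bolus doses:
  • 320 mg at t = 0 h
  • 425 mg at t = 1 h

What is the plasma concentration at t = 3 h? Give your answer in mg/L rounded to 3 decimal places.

692.478 mg/L

k = ln 2 / 23 = 0.03014 per h
Dose 1 (320 mg at t=0 h): 320·exp(−0.03014·3) = 292.338 mg/L
Dose 2 (425 mg at t=1 h): 425·exp(−0.03014·2) = 400.140 mg/L
C(3) = 292.338 + 400.140 = 692.478 mg/L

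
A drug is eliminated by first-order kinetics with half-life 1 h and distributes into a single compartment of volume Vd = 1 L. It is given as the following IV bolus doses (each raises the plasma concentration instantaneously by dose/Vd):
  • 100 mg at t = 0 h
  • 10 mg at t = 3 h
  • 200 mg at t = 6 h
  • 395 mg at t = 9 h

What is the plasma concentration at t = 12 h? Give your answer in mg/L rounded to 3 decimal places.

k = ln 2 / 1 = 0.69315 per h
Dose 1 (100 mg at t=0 h): 100·exp(−0.69315·12) = 0.024 mg/L
Dose 2 (10 mg at t=3 h): 10·exp(−0.69315·9) = 0.020 mg/L
Dose 3 (200 mg at t=6 h): 200·exp(−0.69315·6) = 3.125 mg/L
Dose 4 (395 mg at t=9 h): 395·exp(−0.69315·3) = 49.375 mg/L
C(12) = 0.024 + 0.020 + 3.125 + 49.375 = 52.544 mg/L

52.544 mg/L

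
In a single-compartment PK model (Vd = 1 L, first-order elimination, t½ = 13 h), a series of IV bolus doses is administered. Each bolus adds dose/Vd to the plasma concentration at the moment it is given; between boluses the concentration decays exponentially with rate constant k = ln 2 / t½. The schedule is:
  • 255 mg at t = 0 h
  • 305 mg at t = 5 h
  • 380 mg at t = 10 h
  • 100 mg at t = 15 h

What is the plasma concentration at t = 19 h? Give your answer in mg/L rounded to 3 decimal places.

553.135 mg/L

k = ln 2 / 13 = 0.05332 per h
Dose 1 (255 mg at t=0 h): 255·exp(−0.05332·19) = 92.592 mg/L
Dose 2 (305 mg at t=5 h): 305·exp(−0.05332·14) = 144.582 mg/L
Dose 3 (380 mg at t=10 h): 380·exp(−0.05332·9) = 235.168 mg/L
Dose 4 (100 mg at t=15 h): 100·exp(−0.05332·4) = 80.793 mg/L
C(19) = 92.592 + 144.582 + 235.168 + 80.793 = 553.135 mg/L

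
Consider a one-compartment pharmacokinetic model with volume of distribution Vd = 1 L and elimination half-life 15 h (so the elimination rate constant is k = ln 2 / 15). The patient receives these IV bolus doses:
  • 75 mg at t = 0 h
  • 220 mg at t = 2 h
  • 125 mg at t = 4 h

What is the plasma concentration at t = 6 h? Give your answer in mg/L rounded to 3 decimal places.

k = ln 2 / 15 = 0.04621 per h
Dose 1 (75 mg at t=0 h): 75·exp(−0.04621·6) = 56.839 mg/L
Dose 2 (220 mg at t=2 h): 220·exp(−0.04621·4) = 182.872 mg/L
Dose 3 (125 mg at t=4 h): 125·exp(−0.04621·2) = 113.965 mg/L
C(6) = 56.839 + 182.872 + 113.965 = 353.677 mg/L

353.677 mg/L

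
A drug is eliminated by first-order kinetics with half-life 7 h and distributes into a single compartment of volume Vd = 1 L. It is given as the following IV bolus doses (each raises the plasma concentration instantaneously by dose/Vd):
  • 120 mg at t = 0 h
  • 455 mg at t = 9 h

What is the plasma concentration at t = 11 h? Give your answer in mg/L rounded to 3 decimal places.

k = ln 2 / 7 = 0.09902 per h
Dose 1 (120 mg at t=0 h): 120·exp(−0.09902·11) = 40.377 mg/L
Dose 2 (455 mg at t=9 h): 455·exp(−0.09902·2) = 373.253 mg/L
C(11) = 40.377 + 373.253 = 413.630 mg/L

413.630 mg/L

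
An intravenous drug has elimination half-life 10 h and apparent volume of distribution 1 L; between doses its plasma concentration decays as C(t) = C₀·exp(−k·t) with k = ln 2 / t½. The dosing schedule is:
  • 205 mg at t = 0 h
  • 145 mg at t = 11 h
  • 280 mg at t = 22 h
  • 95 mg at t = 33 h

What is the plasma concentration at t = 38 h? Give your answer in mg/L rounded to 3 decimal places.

196.573 mg/L

k = ln 2 / 10 = 0.06931 per h
Dose 1 (205 mg at t=0 h): 205·exp(−0.06931·38) = 14.718 mg/L
Dose 2 (145 mg at t=11 h): 145·exp(−0.06931·27) = 22.314 mg/L
Dose 3 (280 mg at t=22 h): 280·exp(−0.06931·16) = 92.366 mg/L
Dose 4 (95 mg at t=33 h): 95·exp(−0.06931·5) = 67.175 mg/L
C(38) = 14.718 + 22.314 + 92.366 + 67.175 = 196.573 mg/L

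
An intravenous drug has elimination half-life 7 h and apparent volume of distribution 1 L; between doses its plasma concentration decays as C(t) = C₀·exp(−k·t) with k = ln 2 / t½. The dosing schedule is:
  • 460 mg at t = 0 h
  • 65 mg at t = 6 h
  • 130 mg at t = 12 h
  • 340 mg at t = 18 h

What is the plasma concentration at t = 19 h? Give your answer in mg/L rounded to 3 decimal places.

460.981 mg/L

k = ln 2 / 7 = 0.09902 per h
Dose 1 (460 mg at t=0 h): 460·exp(−0.09902·19) = 70.093 mg/L
Dose 2 (65 mg at t=6 h): 65·exp(−0.09902·13) = 17.941 mg/L
Dose 3 (130 mg at t=12 h): 130·exp(−0.09902·7) = 65.000 mg/L
Dose 4 (340 mg at t=18 h): 340·exp(−0.09902·1) = 307.946 mg/L
C(19) = 70.093 + 17.941 + 65.000 + 307.946 = 460.981 mg/L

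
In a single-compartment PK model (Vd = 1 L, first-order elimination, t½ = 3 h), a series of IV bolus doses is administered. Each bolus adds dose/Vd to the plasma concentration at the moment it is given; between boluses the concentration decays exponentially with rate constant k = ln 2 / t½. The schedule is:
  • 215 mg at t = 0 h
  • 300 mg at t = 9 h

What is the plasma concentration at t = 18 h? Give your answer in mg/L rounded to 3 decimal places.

40.859 mg/L

k = ln 2 / 3 = 0.23105 per h
Dose 1 (215 mg at t=0 h): 215·exp(−0.23105·18) = 3.359 mg/L
Dose 2 (300 mg at t=9 h): 300·exp(−0.23105·9) = 37.500 mg/L
C(18) = 3.359 + 37.500 = 40.859 mg/L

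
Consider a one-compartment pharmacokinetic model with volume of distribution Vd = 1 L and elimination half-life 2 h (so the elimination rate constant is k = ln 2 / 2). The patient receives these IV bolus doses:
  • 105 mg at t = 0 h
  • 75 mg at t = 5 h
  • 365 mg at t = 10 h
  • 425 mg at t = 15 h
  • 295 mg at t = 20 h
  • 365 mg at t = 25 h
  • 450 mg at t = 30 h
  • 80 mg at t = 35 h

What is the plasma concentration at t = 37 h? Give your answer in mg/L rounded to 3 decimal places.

k = ln 2 / 2 = 0.34657 per h
Dose 1 (105 mg at t=0 h): 105·exp(−0.34657·37) = 0.000 mg/L
Dose 2 (75 mg at t=5 h): 75·exp(−0.34657·32) = 0.001 mg/L
Dose 3 (365 mg at t=10 h): 365·exp(−0.34657·27) = 0.032 mg/L
Dose 4 (425 mg at t=15 h): 425·exp(−0.34657·22) = 0.208 mg/L
Dose 5 (295 mg at t=20 h): 295·exp(−0.34657·17) = 0.815 mg/L
Dose 6 (365 mg at t=25 h): 365·exp(−0.34657·12) = 5.703 mg/L
Dose 7 (450 mg at t=30 h): 450·exp(−0.34657·7) = 39.775 mg/L
Dose 8 (80 mg at t=35 h): 80·exp(−0.34657·2) = 40.000 mg/L
C(37) = 0.000 + 0.001 + 0.032 + 0.208 + 0.815 + 5.703 + 39.775 + 40.000 = 86.533 mg/L

86.533 mg/L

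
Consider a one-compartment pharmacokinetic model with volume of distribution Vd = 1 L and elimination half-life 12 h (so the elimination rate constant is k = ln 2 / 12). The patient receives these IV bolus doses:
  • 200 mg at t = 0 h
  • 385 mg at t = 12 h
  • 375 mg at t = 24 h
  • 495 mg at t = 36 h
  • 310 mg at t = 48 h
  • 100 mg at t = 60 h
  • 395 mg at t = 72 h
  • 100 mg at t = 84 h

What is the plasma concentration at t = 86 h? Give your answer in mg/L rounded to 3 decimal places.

k = ln 2 / 12 = 0.05776 per h
Dose 1 (200 mg at t=0 h): 200·exp(−0.05776·86) = 1.392 mg/L
Dose 2 (385 mg at t=12 h): 385·exp(−0.05776·74) = 5.359 mg/L
Dose 3 (375 mg at t=24 h): 375·exp(−0.05776·62) = 10.440 mg/L
Dose 4 (495 mg at t=36 h): 495·exp(−0.05776·50) = 27.562 mg/L
Dose 5 (310 mg at t=48 h): 310·exp(−0.05776·38) = 34.522 mg/L
Dose 6 (100 mg at t=60 h): 100·exp(−0.05776·26) = 22.272 mg/L
Dose 7 (395 mg at t=72 h): 395·exp(−0.05776·14) = 175.952 mg/L
Dose 8 (100 mg at t=84 h): 100·exp(−0.05776·2) = 89.090 mg/L
C(86) = 1.392 + 5.359 + 10.440 + 27.562 + 34.522 + 22.272 + 175.952 + 89.090 = 366.591 mg/L

366.591 mg/L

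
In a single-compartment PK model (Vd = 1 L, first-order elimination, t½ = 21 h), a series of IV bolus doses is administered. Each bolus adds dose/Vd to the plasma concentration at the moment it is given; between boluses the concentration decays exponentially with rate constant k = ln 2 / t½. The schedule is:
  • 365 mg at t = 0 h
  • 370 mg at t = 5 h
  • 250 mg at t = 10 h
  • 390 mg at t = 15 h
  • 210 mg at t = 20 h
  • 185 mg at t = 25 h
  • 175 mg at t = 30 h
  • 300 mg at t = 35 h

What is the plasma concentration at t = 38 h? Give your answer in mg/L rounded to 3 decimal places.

k = ln 2 / 21 = 0.03301 per h
Dose 1 (365 mg at t=0 h): 365·exp(−0.03301·38) = 104.129 mg/L
Dose 2 (370 mg at t=5 h): 370·exp(−0.03301·33) = 124.496 mg/L
Dose 3 (250 mg at t=10 h): 250·exp(−0.03301·28) = 99.213 mg/L
Dose 4 (390 mg at t=15 h): 390·exp(−0.03301·23) = 182.543 mg/L
Dose 5 (210 mg at t=20 h): 210·exp(−0.03301·18) = 115.929 mg/L
Dose 6 (185 mg at t=25 h): 185·exp(−0.03301·13) = 120.454 mg/L
Dose 7 (175 mg at t=30 h): 175·exp(−0.03301·8) = 134.388 mg/L
Dose 8 (300 mg at t=35 h): 300·exp(−0.03301·3) = 271.717 mg/L
C(38) = 104.129 + 124.496 + 99.213 + 182.543 + 115.929 + 120.454 + 134.388 + 271.717 = 1152.868 mg/L

1152.868 mg/L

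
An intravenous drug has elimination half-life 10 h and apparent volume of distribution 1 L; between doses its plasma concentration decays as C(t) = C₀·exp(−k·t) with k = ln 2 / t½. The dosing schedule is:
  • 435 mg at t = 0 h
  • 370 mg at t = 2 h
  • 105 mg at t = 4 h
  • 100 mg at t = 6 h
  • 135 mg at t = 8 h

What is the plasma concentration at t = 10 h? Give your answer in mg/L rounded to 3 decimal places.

k = ln 2 / 10 = 0.06931 per h
Dose 1 (435 mg at t=0 h): 435·exp(−0.06931·10) = 217.500 mg/L
Dose 2 (370 mg at t=2 h): 370·exp(−0.06931·8) = 212.509 mg/L
Dose 3 (105 mg at t=4 h): 105·exp(−0.06931·6) = 69.274 mg/L
Dose 4 (100 mg at t=6 h): 100·exp(−0.06931·4) = 75.786 mg/L
Dose 5 (135 mg at t=8 h): 135·exp(−0.06931·2) = 117.524 mg/L
C(10) = 217.500 + 212.509 + 69.274 + 75.786 + 117.524 = 692.594 mg/L

692.594 mg/L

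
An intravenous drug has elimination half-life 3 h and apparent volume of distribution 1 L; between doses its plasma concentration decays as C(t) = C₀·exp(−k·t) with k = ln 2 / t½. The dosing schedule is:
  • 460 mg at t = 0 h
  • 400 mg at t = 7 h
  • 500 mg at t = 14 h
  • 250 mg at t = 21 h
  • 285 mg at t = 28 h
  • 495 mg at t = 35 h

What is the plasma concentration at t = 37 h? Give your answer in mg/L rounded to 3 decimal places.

k = ln 2 / 3 = 0.23105 per h
Dose 1 (460 mg at t=0 h): 460·exp(−0.23105·37) = 0.089 mg/L
Dose 2 (400 mg at t=7 h): 400·exp(−0.23105·30) = 0.391 mg/L
Dose 3 (500 mg at t=14 h): 500·exp(−0.23105·23) = 2.461 mg/L
Dose 4 (250 mg at t=21 h): 250·exp(−0.23105·16) = 6.201 mg/L
Dose 5 (285 mg at t=28 h): 285·exp(−0.23105·9) = 35.625 mg/L
Dose 6 (495 mg at t=35 h): 495·exp(−0.23105·2) = 311.830 mg/L
C(37) = 0.089 + 0.391 + 2.461 + 6.201 + 35.625 + 311.830 = 356.597 mg/L

356.597 mg/L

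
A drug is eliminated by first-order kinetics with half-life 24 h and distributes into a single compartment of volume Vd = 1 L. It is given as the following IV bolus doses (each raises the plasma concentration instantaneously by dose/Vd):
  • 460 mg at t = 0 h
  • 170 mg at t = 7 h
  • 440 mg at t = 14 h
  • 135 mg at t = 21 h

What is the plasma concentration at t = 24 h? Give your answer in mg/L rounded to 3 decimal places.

k = ln 2 / 24 = 0.02888 per h
Dose 1 (460 mg at t=0 h): 460·exp(−0.02888·24) = 230.000 mg/L
Dose 2 (170 mg at t=7 h): 170·exp(−0.02888·17) = 104.045 mg/L
Dose 3 (440 mg at t=14 h): 440·exp(−0.02888·10) = 329.628 mg/L
Dose 4 (135 mg at t=21 h): 135·exp(−0.02888·3) = 123.796 mg/L
C(24) = 230.000 + 104.045 + 329.628 + 123.796 = 787.468 mg/L

787.468 mg/L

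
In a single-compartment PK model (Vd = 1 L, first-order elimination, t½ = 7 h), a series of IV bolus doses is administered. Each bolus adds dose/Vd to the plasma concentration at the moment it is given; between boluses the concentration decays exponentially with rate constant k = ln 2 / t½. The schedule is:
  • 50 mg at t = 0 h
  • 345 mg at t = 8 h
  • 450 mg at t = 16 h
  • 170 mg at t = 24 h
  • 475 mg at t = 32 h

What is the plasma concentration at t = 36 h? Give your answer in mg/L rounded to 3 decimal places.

k = ln 2 / 7 = 0.09902 per h
Dose 1 (50 mg at t=0 h): 50·exp(−0.09902·36) = 1.415 mg/L
Dose 2 (345 mg at t=8 h): 345·exp(−0.09902·28) = 21.562 mg/L
Dose 3 (450 mg at t=16 h): 450·exp(−0.09902·20) = 62.105 mg/L
Dose 4 (170 mg at t=24 h): 170·exp(−0.09902·12) = 51.808 mg/L
Dose 5 (475 mg at t=32 h): 475·exp(−0.09902·4) = 319.651 mg/L
C(36) = 1.415 + 21.562 + 62.105 + 51.808 + 319.651 = 456.542 mg/L

456.542 mg/L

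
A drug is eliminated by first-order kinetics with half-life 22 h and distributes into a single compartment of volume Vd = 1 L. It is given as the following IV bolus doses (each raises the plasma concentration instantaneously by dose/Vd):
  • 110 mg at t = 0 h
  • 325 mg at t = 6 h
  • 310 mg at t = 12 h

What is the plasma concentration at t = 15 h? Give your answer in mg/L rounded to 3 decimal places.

k = ln 2 / 22 = 0.03151 per h
Dose 1 (110 mg at t=0 h): 110·exp(−0.03151·15) = 68.572 mg/L
Dose 2 (325 mg at t=6 h): 325·exp(−0.03151·9) = 244.757 mg/L
Dose 3 (310 mg at t=12 h): 310·exp(−0.03151·3) = 282.041 mg/L
C(15) = 68.572 + 244.757 + 282.041 = 595.369 mg/L

595.369 mg/L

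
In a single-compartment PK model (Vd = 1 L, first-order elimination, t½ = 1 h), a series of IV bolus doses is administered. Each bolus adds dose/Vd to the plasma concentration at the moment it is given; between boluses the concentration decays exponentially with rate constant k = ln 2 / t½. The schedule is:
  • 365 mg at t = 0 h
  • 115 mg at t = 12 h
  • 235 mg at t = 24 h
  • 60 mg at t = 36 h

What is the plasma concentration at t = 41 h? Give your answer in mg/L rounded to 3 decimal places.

1.877 mg/L

k = ln 2 / 1 = 0.69315 per h
Dose 1 (365 mg at t=0 h): 365·exp(−0.69315·41) = 0.000 mg/L
Dose 2 (115 mg at t=12 h): 115·exp(−0.69315·29) = 0.000 mg/L
Dose 3 (235 mg at t=24 h): 235·exp(−0.69315·17) = 0.002 mg/L
Dose 4 (60 mg at t=36 h): 60·exp(−0.69315·5) = 1.875 mg/L
C(41) = 0.000 + 0.000 + 0.002 + 1.875 = 1.877 mg/L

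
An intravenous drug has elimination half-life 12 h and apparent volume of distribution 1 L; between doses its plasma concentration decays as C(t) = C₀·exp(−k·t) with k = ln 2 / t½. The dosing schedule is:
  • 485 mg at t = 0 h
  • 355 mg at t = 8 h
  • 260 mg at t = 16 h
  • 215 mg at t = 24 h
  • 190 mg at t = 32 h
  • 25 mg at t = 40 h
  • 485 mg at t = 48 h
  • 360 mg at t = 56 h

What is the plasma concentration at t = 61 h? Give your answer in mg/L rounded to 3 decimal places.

k = ln 2 / 12 = 0.05776 per h
Dose 1 (485 mg at t=0 h): 485·exp(−0.05776·61) = 14.306 mg/L
Dose 2 (355 mg at t=8 h): 355·exp(−0.05776·53) = 16.622 mg/L
Dose 3 (260 mg at t=16 h): 260·exp(−0.05776·45) = 19.325 mg/L
Dose 4 (215 mg at t=24 h): 215·exp(−0.05776·37) = 25.367 mg/L
Dose 5 (190 mg at t=32 h): 190·exp(−0.05776·29) = 35.585 mg/L
Dose 6 (25 mg at t=40 h): 25·exp(−0.05776·21) = 7.433 mg/L
Dose 7 (485 mg at t=48 h): 485·exp(−0.05776·13) = 228.890 mg/L
Dose 8 (360 mg at t=56 h): 360·exp(−0.05776·5) = 269.695 mg/L
C(61) = 14.306 + 16.622 + 19.325 + 25.367 + 35.585 + 7.433 + 228.890 + 269.695 = 617.221 mg/L

617.221 mg/L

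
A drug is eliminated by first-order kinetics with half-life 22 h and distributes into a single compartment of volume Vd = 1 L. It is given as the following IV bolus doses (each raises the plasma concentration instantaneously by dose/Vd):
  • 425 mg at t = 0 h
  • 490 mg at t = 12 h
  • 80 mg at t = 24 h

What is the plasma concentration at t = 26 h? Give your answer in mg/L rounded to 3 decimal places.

577.686 mg/L

k = ln 2 / 22 = 0.03151 per h
Dose 1 (425 mg at t=0 h): 425·exp(−0.03151·26) = 187.338 mg/L
Dose 2 (490 mg at t=12 h): 490·exp(−0.03151·14) = 315.233 mg/L
Dose 3 (80 mg at t=24 h): 80·exp(−0.03151·2) = 75.114 mg/L
C(26) = 187.338 + 315.233 + 75.114 = 577.686 mg/L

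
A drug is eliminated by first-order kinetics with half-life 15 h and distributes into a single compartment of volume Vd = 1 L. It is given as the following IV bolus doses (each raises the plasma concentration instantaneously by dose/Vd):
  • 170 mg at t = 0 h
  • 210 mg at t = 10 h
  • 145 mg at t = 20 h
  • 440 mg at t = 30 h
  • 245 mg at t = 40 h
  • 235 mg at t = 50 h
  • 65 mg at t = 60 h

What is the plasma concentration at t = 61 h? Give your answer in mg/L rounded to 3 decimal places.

453.134 mg/L

k = ln 2 / 15 = 0.04621 per h
Dose 1 (170 mg at t=0 h): 170·exp(−0.04621·61) = 10.145 mg/L
Dose 2 (210 mg at t=10 h): 210·exp(−0.04621·51) = 19.894 mg/L
Dose 3 (145 mg at t=20 h): 145·exp(−0.04621·41) = 21.805 mg/L
Dose 4 (440 mg at t=30 h): 440·exp(−0.04621·31) = 105.033 mg/L
Dose 5 (245 mg at t=40 h): 245·exp(−0.04621·21) = 92.838 mg/L
Dose 6 (235 mg at t=50 h): 235·exp(−0.04621·11) = 141.355 mg/L
Dose 7 (65 mg at t=60 h): 65·exp(−0.04621·1) = 62.065 mg/L
C(61) = 10.145 + 19.894 + 21.805 + 105.033 + 92.838 + 141.355 + 62.065 = 453.134 mg/L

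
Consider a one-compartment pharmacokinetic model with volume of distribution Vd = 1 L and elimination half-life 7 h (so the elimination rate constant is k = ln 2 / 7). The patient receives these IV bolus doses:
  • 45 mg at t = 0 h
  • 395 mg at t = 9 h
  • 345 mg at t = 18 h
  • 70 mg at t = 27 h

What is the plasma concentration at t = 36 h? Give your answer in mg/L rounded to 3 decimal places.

115.285 mg/L

k = ln 2 / 7 = 0.09902 per h
Dose 1 (45 mg at t=0 h): 45·exp(−0.09902·36) = 1.274 mg/L
Dose 2 (395 mg at t=9 h): 395·exp(−0.09902·27) = 27.257 mg/L
Dose 3 (345 mg at t=18 h): 345·exp(−0.09902·18) = 58.042 mg/L
Dose 4 (70 mg at t=27 h): 70·exp(−0.09902·9) = 28.712 mg/L
C(36) = 1.274 + 27.257 + 58.042 + 28.712 = 115.285 mg/L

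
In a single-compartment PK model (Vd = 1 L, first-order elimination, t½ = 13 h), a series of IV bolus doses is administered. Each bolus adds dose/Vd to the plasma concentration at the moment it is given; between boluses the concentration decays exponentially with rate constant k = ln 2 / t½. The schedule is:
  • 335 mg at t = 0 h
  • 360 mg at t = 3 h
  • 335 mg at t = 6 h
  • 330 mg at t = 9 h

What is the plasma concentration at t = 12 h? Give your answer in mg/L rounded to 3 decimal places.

923.964 mg/L

k = ln 2 / 13 = 0.05332 per h
Dose 1 (335 mg at t=0 h): 335·exp(−0.05332·12) = 176.673 mg/L
Dose 2 (360 mg at t=3 h): 360·exp(−0.05332·9) = 222.791 mg/L
Dose 3 (335 mg at t=6 h): 335·exp(−0.05332·6) = 243.281 mg/L
Dose 4 (330 mg at t=9 h): 330·exp(−0.05332·3) = 281.220 mg/L
C(12) = 176.673 + 222.791 + 243.281 + 281.220 = 923.964 mg/L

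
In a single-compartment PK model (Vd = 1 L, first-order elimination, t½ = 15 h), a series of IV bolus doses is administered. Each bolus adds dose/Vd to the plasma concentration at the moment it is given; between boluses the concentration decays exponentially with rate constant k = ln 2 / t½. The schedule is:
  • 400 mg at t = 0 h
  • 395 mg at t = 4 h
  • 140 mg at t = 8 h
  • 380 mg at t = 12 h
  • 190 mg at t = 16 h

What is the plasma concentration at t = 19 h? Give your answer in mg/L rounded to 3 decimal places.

k = ln 2 / 15 = 0.04621 per h
Dose 1 (400 mg at t=0 h): 400·exp(−0.04621·19) = 166.248 mg/L
Dose 2 (395 mg at t=4 h): 395·exp(−0.04621·15) = 197.500 mg/L
Dose 3 (140 mg at t=8 h): 140·exp(−0.04621·11) = 84.212 mg/L
Dose 4 (380 mg at t=12 h): 380·exp(−0.04621·7) = 274.981 mg/L
Dose 5 (190 mg at t=16 h): 190·exp(−0.04621·3) = 165.405 mg/L
C(19) = 166.248 + 197.500 + 84.212 + 274.981 + 165.405 = 888.345 mg/L

888.345 mg/L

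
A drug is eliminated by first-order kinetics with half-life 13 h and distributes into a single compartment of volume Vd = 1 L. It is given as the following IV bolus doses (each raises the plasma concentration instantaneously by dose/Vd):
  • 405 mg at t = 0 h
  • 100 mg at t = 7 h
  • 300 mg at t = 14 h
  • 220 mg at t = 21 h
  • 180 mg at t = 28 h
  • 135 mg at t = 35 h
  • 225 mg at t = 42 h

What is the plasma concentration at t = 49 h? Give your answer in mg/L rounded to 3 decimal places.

413.864 mg/L

k = ln 2 / 13 = 0.05332 per h
Dose 1 (405 mg at t=0 h): 405·exp(−0.05332·49) = 29.703 mg/L
Dose 2 (100 mg at t=7 h): 100·exp(−0.05332·42) = 10.652 mg/L
Dose 3 (300 mg at t=14 h): 300·exp(−0.05332·35) = 46.415 mg/L
Dose 4 (220 mg at t=21 h): 220·exp(−0.05332·28) = 49.437 mg/L
Dose 5 (180 mg at t=28 h): 180·exp(−0.05332·21) = 58.748 mg/L
Dose 6 (135 mg at t=35 h): 135·exp(−0.05332·14) = 63.995 mg/L
Dose 7 (225 mg at t=42 h): 225·exp(−0.05332·7) = 154.914 mg/L
C(49) = 29.703 + 10.652 + 46.415 + 49.437 + 58.748 + 63.995 + 154.914 = 413.864 mg/L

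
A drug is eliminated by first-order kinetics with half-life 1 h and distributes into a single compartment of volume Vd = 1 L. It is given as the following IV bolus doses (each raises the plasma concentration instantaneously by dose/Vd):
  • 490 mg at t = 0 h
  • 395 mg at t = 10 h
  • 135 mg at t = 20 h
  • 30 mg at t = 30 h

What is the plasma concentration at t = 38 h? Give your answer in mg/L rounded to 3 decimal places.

0.118 mg/L

k = ln 2 / 1 = 0.69315 per h
Dose 1 (490 mg at t=0 h): 490·exp(−0.69315·38) = 0.000 mg/L
Dose 2 (395 mg at t=10 h): 395·exp(−0.69315·28) = 0.000 mg/L
Dose 3 (135 mg at t=20 h): 135·exp(−0.69315·18) = 0.001 mg/L
Dose 4 (30 mg at t=30 h): 30·exp(−0.69315·8) = 0.117 mg/L
C(38) = 0.000 + 0.000 + 0.001 + 0.117 = 0.118 mg/L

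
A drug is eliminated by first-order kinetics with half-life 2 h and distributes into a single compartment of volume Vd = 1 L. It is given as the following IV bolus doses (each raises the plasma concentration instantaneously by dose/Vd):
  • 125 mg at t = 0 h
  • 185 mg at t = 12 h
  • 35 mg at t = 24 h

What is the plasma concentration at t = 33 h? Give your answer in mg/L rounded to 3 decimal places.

1.676 mg/L

k = ln 2 / 2 = 0.34657 per h
Dose 1 (125 mg at t=0 h): 125·exp(−0.34657·33) = 0.001 mg/L
Dose 2 (185 mg at t=12 h): 185·exp(−0.34657·21) = 0.128 mg/L
Dose 3 (35 mg at t=24 h): 35·exp(−0.34657·9) = 1.547 mg/L
C(33) = 0.001 + 0.128 + 1.547 = 1.676 mg/L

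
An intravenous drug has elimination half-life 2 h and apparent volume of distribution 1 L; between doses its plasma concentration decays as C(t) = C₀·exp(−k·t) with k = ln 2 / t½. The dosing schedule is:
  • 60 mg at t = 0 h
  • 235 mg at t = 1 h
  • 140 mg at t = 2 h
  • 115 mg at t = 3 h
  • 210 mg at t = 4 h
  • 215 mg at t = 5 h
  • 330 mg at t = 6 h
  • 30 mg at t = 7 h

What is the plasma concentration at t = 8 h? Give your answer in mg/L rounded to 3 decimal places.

k = ln 2 / 2 = 0.34657 per h
Dose 1 (60 mg at t=0 h): 60·exp(−0.34657·8) = 3.750 mg/L
Dose 2 (235 mg at t=1 h): 235·exp(−0.34657·7) = 20.771 mg/L
Dose 3 (140 mg at t=2 h): 140·exp(−0.34657·6) = 17.500 mg/L
Dose 4 (115 mg at t=3 h): 115·exp(−0.34657·5) = 20.329 mg/L
Dose 5 (210 mg at t=4 h): 210·exp(−0.34657·4) = 52.500 mg/L
Dose 6 (215 mg at t=5 h): 215·exp(−0.34657·3) = 76.014 mg/L
Dose 7 (330 mg at t=6 h): 330·exp(−0.34657·2) = 165.000 mg/L
Dose 8 (30 mg at t=7 h): 30·exp(−0.34657·1) = 21.213 mg/L
C(8) = 3.750 + 20.771 + 17.500 + 20.329 + 52.500 + 76.014 + 165.000 + 21.213 = 377.078 mg/L

377.078 mg/L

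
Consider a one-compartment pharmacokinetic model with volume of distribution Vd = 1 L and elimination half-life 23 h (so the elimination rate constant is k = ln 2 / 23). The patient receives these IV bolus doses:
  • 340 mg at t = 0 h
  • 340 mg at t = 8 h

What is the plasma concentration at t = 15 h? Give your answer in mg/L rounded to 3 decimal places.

491.684 mg/L

k = ln 2 / 23 = 0.03014 per h
Dose 1 (340 mg at t=0 h): 340·exp(−0.03014·15) = 216.349 mg/L
Dose 2 (340 mg at t=8 h): 340·exp(−0.03014·7) = 275.335 mg/L
C(15) = 216.349 + 275.335 = 491.684 mg/L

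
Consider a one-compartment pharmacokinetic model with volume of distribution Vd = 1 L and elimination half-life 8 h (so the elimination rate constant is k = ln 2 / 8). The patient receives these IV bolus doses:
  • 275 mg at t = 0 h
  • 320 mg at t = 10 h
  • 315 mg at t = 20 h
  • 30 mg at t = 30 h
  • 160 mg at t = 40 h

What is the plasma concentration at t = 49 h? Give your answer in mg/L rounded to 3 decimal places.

k = ln 2 / 8 = 0.08664 per h
Dose 1 (275 mg at t=0 h): 275·exp(−0.08664·49) = 3.940 mg/L
Dose 2 (320 mg at t=10 h): 320·exp(−0.08664·39) = 10.905 mg/L
Dose 3 (315 mg at t=20 h): 315·exp(−0.08664·29) = 25.532 mg/L
Dose 4 (30 mg at t=30 h): 30·exp(−0.08664·19) = 5.783 mg/L
Dose 5 (160 mg at t=40 h): 160·exp(−0.08664·9) = 73.360 mg/L
C(49) = 3.940 + 10.905 + 25.532 + 5.783 + 73.360 = 119.520 mg/L

119.520 mg/L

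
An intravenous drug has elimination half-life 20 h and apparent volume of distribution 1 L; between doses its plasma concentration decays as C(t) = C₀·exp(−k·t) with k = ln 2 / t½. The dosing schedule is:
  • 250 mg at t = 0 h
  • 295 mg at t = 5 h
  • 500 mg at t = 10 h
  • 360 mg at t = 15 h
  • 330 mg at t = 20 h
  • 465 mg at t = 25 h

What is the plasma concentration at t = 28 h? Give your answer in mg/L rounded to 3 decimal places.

k = ln 2 / 20 = 0.03466 per h
Dose 1 (250 mg at t=0 h): 250·exp(−0.03466·28) = 94.732 mg/L
Dose 2 (295 mg at t=5 h): 295·exp(−0.03466·23) = 132.934 mg/L
Dose 3 (500 mg at t=10 h): 500·exp(−0.03466·18) = 267.943 mg/L
Dose 4 (360 mg at t=15 h): 360·exp(−0.03466·13) = 229.421 mg/L
Dose 5 (330 mg at t=20 h): 330·exp(−0.03466·8) = 250.093 mg/L
Dose 6 (465 mg at t=25 h): 465·exp(−0.03466·3) = 419.081 mg/L
C(28) = 94.732 + 132.934 + 267.943 + 229.421 + 250.093 + 419.081 = 1394.206 mg/L

1394.206 mg/L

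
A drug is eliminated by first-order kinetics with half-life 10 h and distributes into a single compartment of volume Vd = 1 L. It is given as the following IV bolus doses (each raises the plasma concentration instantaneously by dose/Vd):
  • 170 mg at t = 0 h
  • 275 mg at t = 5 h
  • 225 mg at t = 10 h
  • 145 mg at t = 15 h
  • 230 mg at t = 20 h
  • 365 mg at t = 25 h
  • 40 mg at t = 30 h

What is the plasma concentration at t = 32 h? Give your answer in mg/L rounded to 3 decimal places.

k = ln 2 / 10 = 0.06931 per h
Dose 1 (170 mg at t=0 h): 170·exp(−0.06931·32) = 18.499 mg/L
Dose 2 (275 mg at t=5 h): 275·exp(−0.06931·27) = 42.321 mg/L
Dose 3 (225 mg at t=10 h): 225·exp(−0.06931·22) = 48.968 mg/L
Dose 4 (145 mg at t=15 h): 145·exp(−0.06931·17) = 44.629 mg/L
Dose 5 (230 mg at t=20 h): 230·exp(−0.06931·12) = 100.113 mg/L
Dose 6 (365 mg at t=25 h): 365·exp(−0.06931·7) = 224.684 mg/L
Dose 7 (40 mg at t=30 h): 40·exp(−0.06931·2) = 34.822 mg/L
C(32) = 18.499 + 42.321 + 48.968 + 44.629 + 100.113 + 224.684 + 34.822 = 514.036 mg/L

514.036 mg/L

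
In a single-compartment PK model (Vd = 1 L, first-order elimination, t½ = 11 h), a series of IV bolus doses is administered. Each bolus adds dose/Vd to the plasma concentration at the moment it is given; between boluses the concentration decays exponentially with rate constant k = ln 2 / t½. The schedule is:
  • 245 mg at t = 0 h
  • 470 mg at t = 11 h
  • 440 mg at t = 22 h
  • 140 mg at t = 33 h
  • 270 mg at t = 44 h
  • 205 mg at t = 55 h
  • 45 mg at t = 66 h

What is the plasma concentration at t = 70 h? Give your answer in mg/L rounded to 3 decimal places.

216.463 mg/L

k = ln 2 / 11 = 0.06301 per h
Dose 1 (245 mg at t=0 h): 245·exp(−0.06301·70) = 2.975 mg/L
Dose 2 (470 mg at t=11 h): 470·exp(−0.06301·59) = 11.415 mg/L
Dose 3 (440 mg at t=22 h): 440·exp(−0.06301·48) = 21.373 mg/L
Dose 4 (140 mg at t=33 h): 140·exp(−0.06301·37) = 13.601 mg/L
Dose 5 (270 mg at t=44 h): 270·exp(−0.06301·26) = 52.461 mg/L
Dose 6 (205 mg at t=55 h): 205·exp(−0.06301·15) = 79.663 mg/L
Dose 7 (45 mg at t=66 h): 45·exp(−0.06301·4) = 34.974 mg/L
C(70) = 2.975 + 11.415 + 21.373 + 13.601 + 52.461 + 79.663 + 34.974 = 216.463 mg/L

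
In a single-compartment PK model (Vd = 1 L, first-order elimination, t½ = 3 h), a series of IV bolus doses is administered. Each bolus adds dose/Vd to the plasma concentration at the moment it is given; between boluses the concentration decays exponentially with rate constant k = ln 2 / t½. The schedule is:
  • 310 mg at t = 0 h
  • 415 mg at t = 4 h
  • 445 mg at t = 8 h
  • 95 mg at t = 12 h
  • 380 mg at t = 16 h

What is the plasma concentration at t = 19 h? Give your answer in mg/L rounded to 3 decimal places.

260.705 mg/L

k = ln 2 / 3 = 0.23105 per h
Dose 1 (310 mg at t=0 h): 310·exp(−0.23105·19) = 3.844 mg/L
Dose 2 (415 mg at t=4 h): 415·exp(−0.23105·15) = 12.969 mg/L
Dose 3 (445 mg at t=8 h): 445·exp(−0.23105·11) = 35.042 mg/L
Dose 4 (95 mg at t=12 h): 95·exp(−0.23105·7) = 18.850 mg/L
Dose 5 (380 mg at t=16 h): 380·exp(−0.23105·3) = 190.000 mg/L
C(19) = 3.844 + 12.969 + 35.042 + 18.850 + 190.000 = 260.705 mg/L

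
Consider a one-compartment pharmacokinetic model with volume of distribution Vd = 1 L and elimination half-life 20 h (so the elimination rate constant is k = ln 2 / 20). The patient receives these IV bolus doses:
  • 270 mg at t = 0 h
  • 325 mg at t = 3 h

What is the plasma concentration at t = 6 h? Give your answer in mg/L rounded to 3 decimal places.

k = ln 2 / 20 = 0.03466 per h
Dose 1 (270 mg at t=0 h): 270·exp(−0.03466·6) = 219.308 mg/L
Dose 2 (325 mg at t=3 h): 325·exp(−0.03466·3) = 292.906 mg/L
C(6) = 219.308 + 292.906 = 512.215 mg/L

512.215 mg/L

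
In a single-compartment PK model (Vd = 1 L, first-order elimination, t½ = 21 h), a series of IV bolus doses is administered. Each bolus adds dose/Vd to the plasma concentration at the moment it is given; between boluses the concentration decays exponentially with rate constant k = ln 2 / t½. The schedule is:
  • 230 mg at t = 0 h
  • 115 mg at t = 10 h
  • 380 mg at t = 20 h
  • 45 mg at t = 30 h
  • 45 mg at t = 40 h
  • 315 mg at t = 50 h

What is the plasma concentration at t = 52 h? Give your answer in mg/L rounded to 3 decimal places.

549.166 mg/L

k = ln 2 / 21 = 0.03301 per h
Dose 1 (230 mg at t=0 h): 230·exp(−0.03301·52) = 41.335 mg/L
Dose 2 (115 mg at t=10 h): 115·exp(−0.03301·42) = 28.750 mg/L
Dose 3 (380 mg at t=20 h): 380·exp(−0.03301·32) = 132.151 mg/L
Dose 4 (45 mg at t=30 h): 45·exp(−0.03301·22) = 21.769 mg/L
Dose 5 (45 mg at t=40 h): 45·exp(−0.03301·12) = 30.283 mg/L
Dose 6 (315 mg at t=50 h): 315·exp(−0.03301·2) = 294.877 mg/L
C(52) = 41.335 + 28.750 + 132.151 + 21.769 + 30.283 + 294.877 = 549.166 mg/L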